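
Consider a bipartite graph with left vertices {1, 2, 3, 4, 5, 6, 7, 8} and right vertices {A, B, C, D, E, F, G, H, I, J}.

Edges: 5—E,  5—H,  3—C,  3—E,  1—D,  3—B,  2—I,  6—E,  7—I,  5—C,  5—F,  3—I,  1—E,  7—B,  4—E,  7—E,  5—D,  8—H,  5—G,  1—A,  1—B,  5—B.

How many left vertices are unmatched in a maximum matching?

1

A valid assignment of size 7: 1→D, 2→I, 3→C, 4→E, 5→G, 7→B, 8→H.
The set {4, 6} has only 1 neighbour ({E}), so by Hall's theorem at most 7 of the 8 left vertices can be matched.
That matches 7 of the 8, leaving 1 unmatched; no matching can do better.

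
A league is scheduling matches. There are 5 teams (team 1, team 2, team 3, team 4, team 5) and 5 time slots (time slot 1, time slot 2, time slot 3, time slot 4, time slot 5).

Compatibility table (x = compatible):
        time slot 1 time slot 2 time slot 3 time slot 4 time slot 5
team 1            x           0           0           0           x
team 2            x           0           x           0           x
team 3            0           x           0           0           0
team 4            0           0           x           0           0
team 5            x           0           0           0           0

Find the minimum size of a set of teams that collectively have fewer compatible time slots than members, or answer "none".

4

Take S = {team 1, team 2, team 4, team 5}. Its neighbourhood is {time slot 1, time slot 3, time slot 5}, so |N(S)| = 3 < |S| = 4.
Every subset of size less than 4 has at least as many neighbours as members, so 4 is the minimum.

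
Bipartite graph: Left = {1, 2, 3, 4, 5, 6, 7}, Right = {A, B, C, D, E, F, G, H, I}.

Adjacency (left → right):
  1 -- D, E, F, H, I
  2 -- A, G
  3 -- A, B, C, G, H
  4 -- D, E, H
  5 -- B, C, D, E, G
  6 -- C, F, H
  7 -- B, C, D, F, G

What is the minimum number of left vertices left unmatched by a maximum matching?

0

For example, pair 1–H, 2–A, 3–B, 4–D, 5–E, 6–F, 7–G.
This saturates every left vertex, so 7 is the maximum.
That matches 7 of the 7, leaving 0 unmatched; no matching can do better.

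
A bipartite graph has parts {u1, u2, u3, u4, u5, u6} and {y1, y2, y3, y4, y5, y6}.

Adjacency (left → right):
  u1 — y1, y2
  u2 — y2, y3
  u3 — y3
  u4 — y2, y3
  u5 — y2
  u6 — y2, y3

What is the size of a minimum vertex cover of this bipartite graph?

3

{u1, y2, y3} is a vertex cover of size 3: every edge has an endpoint in this set.
No smaller cover exists because u1–y1, u2–y2, u3–y3 is a matching of size 3, and a cover must include an endpoint of each of these disjoint edges (König's theorem).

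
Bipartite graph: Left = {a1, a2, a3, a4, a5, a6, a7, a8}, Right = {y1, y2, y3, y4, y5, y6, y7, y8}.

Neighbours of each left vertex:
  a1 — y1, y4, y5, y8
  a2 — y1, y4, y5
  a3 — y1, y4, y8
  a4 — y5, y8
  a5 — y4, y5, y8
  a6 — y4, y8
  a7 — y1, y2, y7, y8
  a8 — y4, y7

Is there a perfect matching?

The set {a1, a2, a3, a4, a5, a6} has only 4 neighbours ({y1, y4, y5, y8}), so by Hall's theorem at most 6 of the 8 left vertices can be matched.
Hence no matching covers every left vertex.

No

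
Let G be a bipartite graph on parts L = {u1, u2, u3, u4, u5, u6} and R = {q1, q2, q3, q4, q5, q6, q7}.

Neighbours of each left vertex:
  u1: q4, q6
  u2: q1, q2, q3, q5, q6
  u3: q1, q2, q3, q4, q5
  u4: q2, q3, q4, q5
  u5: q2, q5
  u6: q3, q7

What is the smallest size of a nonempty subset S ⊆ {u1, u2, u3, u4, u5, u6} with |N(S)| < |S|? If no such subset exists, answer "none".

none

A matching saturating every left vertex exists, for instance u1→q6, u2→q3, u3→q1, u4→q4, u5→q2, u6→q7.
By Hall's marriage theorem, this means |N(S)| ≥ |S| for every subset S, so no violating subset exists.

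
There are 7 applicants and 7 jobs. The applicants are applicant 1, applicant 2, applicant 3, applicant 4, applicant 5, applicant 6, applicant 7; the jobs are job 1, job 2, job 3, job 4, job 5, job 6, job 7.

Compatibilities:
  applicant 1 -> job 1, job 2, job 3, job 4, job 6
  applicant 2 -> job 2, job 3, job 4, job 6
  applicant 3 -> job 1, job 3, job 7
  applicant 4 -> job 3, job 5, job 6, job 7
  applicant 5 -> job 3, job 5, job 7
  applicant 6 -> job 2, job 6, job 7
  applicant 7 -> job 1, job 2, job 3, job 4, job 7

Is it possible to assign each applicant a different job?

One maximum matching: applicant 1-job 4, applicant 2-job 6, applicant 3-job 1, applicant 4-job 3, applicant 5-job 5, applicant 6-job 2, applicant 7-job 7.
Every applicant is matched, so this is a perfect matching.

Yes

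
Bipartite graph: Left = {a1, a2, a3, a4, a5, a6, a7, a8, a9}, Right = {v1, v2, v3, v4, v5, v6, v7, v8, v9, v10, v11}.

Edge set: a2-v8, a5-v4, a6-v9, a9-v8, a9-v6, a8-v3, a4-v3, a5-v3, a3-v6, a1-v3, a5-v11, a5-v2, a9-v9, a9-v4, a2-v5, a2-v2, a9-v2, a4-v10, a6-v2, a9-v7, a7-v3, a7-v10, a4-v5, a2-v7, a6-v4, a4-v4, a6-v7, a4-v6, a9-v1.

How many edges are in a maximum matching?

A valid assignment of size 8: a1→v3, a2→v8, a3→v6, a4→v4, a5→v11, a6→v7, a7→v10, a9→v2.
The set {a1, a8} has only 1 neighbour ({v3}), so by Hall's theorem at most 8 of the 9 left vertices can be matched.

8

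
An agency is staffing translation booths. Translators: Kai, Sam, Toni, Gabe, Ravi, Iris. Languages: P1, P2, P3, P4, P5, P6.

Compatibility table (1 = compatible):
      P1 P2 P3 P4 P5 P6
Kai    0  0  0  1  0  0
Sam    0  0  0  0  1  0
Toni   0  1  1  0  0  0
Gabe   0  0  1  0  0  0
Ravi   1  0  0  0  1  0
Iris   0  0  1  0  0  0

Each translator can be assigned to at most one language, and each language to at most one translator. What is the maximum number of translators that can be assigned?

5

One maximum matching: Kai–P4, Sam–P5, Toni–P2, Gabe–P3, Ravi–P1.
The set {Gabe, Iris} has only 1 neighbour ({P3}), so by Hall's theorem at most 5 of the 6 translators can be matched.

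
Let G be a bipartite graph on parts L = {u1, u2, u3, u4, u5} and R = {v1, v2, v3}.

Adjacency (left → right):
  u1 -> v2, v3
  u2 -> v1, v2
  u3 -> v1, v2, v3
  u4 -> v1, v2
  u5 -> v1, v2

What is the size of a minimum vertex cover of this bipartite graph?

3

The 3 edges u1–v3, u2–v1, u3–v2 form a matching, so any vertex cover needs at least 3 vertices (one per matched edge).
Conversely {v1, v2, v3} meets every edge and has exactly 3 vertices, so 3 is optimal.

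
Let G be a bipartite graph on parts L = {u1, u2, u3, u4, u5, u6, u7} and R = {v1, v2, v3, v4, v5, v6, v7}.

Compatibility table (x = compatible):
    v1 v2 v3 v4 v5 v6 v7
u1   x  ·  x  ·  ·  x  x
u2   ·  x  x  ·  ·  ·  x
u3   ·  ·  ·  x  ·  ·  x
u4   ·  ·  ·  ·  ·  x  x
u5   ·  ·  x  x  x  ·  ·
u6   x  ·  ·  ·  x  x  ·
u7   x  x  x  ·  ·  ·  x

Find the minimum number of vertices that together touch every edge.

The 7 edges u1–v3, u2–v7, u3–v4, u4–v6, u5–v5, u6–v1, u7–v2 form a matching, so any vertex cover needs at least 7 vertices (one per matched edge).
Conversely {u1, u2, u3, u4, u5, u6, u7} meets every edge and has exactly 7 vertices, so 7 is optimal.

7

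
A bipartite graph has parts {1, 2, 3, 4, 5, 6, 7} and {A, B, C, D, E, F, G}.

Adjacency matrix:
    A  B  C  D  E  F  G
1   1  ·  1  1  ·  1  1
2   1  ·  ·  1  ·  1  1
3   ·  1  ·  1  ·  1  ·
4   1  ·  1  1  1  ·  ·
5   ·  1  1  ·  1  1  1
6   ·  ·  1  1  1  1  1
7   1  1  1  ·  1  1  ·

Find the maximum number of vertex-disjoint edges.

7

For example, pair 1→G, 2→D, 3→F, 4→C, 5→B, 6→E, 7→A.
This saturates every left vertex, so 7 is the maximum.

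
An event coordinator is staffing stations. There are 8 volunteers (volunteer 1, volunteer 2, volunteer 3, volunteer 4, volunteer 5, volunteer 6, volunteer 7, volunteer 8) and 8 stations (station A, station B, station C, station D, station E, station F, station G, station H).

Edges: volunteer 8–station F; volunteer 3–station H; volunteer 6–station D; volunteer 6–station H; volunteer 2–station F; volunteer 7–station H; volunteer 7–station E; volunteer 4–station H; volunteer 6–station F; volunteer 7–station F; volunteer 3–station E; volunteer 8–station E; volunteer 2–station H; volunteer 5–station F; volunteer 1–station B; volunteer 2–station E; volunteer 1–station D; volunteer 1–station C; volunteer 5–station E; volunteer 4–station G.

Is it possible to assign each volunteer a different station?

The set {volunteer 2, volunteer 3, volunteer 5, volunteer 7, volunteer 8} has only 3 neighbours ({station E, station F, station H}), so by Hall's theorem at most 6 of the 8 volunteers can be matched.
Hence no matching covers every volunteer.

No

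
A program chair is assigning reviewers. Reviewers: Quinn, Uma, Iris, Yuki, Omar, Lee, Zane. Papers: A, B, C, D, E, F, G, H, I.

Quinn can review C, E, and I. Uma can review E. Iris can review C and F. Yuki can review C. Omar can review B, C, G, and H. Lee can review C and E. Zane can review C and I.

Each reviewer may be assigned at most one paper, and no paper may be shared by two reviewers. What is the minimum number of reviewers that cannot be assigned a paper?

2

One maximum matching: Quinn-I, Uma-E, Iris-F, Yuki-C, Omar-B.
The set {Quinn, Uma, Yuki, Lee, Zane} has only 3 neighbours ({C, E, I}), so by Hall's theorem at most 5 of the 7 reviewers can be matched.
That matches 5 of the 7, leaving 2 unmatched; no matching can do better.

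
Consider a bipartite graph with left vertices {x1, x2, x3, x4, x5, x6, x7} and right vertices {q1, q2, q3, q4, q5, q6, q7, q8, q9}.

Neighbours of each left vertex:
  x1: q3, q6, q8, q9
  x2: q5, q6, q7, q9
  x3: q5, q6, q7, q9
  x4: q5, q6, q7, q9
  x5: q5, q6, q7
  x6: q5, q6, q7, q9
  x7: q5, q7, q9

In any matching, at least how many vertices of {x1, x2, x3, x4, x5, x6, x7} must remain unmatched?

A valid assignment of size 5: x1-q8, x2-q6, x3-q5, x4-q9, x5-q7.
The set {x2, x3, x4, x5, x6, x7} has only 4 neighbours ({q5, q6, q7, q9}), so by Hall's theorem at most 5 of the 7 left vertices can be matched.
That matches 5 of the 7, leaving 2 unmatched; no matching can do better.

2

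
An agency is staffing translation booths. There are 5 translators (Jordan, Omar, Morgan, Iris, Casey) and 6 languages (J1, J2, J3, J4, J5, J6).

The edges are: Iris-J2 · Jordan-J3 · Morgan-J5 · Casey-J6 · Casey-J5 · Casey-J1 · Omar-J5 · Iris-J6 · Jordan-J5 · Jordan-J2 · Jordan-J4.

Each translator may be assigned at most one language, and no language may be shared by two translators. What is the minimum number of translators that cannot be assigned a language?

One maximum matching: Jordan→J3, Omar→J5, Iris→J2, Casey→J6.
The set {Omar, Morgan} has only 1 neighbour ({J5}), so by Hall's theorem at most 4 of the 5 translators can be matched.
That matches 4 of the 5, leaving 1 unmatched; no matching can do better.

1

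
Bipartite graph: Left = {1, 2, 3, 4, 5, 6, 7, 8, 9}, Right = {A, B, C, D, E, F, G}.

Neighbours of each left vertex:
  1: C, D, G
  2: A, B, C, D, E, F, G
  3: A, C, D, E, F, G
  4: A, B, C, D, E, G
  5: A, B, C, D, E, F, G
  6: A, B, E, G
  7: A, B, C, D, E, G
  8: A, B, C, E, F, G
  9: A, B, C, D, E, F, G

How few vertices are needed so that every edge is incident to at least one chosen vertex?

A maximum matching has 7 edges (e.g. 1–C, 2–A, 3–F, 4–D, 5–E, 6–B, 7–G).
By König's theorem the minimum vertex cover has the same size. One such cover is {A, B, C, D, E, F, G}.

7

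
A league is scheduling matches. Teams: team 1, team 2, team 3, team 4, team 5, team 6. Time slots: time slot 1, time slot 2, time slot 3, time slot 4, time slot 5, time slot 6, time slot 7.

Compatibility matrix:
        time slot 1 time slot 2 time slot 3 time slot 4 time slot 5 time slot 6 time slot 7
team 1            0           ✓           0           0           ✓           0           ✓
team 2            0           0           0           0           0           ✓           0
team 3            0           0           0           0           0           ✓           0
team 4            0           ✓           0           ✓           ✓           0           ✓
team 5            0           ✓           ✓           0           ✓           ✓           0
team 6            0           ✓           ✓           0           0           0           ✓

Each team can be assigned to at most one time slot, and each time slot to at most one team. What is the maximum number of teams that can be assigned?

One maximum matching: team 1-time slot 5, team 2-time slot 6, team 4-time slot 4, team 5-time slot 3, team 6-time slot 2.
The set {team 2, team 3} has only 1 neighbour ({time slot 6}), so by Hall's theorem at most 5 of the 6 teams can be matched.

5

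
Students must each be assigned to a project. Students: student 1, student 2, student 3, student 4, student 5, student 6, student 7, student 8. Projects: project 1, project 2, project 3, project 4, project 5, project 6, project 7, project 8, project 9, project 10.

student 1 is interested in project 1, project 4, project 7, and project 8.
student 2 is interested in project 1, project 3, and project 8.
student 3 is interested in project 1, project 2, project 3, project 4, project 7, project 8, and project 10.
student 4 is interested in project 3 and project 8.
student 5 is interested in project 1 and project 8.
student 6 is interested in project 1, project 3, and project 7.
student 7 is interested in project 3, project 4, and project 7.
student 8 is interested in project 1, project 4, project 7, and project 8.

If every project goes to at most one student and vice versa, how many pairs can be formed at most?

6

For example, pair student 1–project 4, student 2–project 1, student 3–project 2, student 4–project 3, student 5–project 8, student 6–project 7.
The set {student 1, student 2, student 4, student 5, student 6, student 7, student 8} has only 5 neighbours ({project 1, project 3, project 4, project 7, project 8}), so by Hall's theorem at most 6 of the 8 students can be matched.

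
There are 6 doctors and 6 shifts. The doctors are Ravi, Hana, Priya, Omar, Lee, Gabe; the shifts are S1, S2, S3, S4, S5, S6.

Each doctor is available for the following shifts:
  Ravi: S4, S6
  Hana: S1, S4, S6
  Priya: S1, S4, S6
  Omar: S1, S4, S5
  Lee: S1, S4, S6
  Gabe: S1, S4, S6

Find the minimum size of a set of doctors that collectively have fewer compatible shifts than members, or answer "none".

4

Take S = {Ravi, Hana, Priya, Lee}. Its neighbourhood is {S1, S4, S6}, so |N(S)| = 3 < |S| = 4.
Every subset of size less than 4 has at least as many neighbours as members, so 4 is the minimum.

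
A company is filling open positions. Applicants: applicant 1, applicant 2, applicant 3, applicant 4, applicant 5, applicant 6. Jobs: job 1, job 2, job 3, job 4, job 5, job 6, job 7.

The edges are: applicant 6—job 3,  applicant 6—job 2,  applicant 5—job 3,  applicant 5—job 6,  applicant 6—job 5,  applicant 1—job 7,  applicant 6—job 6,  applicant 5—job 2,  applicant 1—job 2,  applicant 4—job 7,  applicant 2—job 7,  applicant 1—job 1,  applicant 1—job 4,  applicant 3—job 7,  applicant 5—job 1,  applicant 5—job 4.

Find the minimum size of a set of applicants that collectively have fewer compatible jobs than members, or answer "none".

Take S = {applicant 2, applicant 3}. Its neighbourhood is {job 7}, so |N(S)| = 1 < |S| = 2.
No single vertex violates Hall's condition since each has at least one neighbour, so 2 is the minimum.

2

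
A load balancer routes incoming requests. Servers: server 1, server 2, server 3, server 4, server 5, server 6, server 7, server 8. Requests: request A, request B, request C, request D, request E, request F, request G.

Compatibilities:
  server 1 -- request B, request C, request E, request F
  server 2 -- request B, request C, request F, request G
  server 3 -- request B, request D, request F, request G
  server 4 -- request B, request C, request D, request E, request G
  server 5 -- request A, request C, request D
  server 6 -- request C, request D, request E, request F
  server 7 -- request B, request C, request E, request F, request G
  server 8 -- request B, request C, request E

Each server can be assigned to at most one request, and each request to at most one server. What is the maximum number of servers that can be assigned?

A valid assignment of size 7: server 1–request F, server 2–request G, server 3–request D, server 4–request B, server 5–request A, server 6–request C, server 7–request E.
The set {server 1, server 2, server 3, server 4, server 6, server 7, server 8} has only 6 neighbours ({request B, request C, request D, request E, request F, request G}), so by Hall's theorem at most 7 of the 8 servers can be matched.

7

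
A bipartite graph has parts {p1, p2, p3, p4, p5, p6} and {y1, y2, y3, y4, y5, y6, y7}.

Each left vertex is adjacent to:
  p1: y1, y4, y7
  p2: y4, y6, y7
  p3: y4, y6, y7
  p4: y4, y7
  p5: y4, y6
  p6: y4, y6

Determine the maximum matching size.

For example, pair p1–y1, p2–y6, p3–y4, p4–y7.
The set {p2, p3, p4, p5, p6} has only 3 neighbours ({y4, y6, y7}), so by Hall's theorem at most 4 of the 6 left vertices can be matched.

4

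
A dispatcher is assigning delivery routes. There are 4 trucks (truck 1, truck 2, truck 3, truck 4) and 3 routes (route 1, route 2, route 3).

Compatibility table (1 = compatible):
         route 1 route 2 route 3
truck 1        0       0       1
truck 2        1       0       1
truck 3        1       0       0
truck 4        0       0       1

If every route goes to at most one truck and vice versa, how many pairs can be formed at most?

2

For example, pair truck 1→route 3, truck 2→route 1.
The set {truck 1, truck 2, truck 3, truck 4} has only 2 neighbours ({route 1, route 3}), so by Hall's theorem at most 2 of the 4 trucks can be matched.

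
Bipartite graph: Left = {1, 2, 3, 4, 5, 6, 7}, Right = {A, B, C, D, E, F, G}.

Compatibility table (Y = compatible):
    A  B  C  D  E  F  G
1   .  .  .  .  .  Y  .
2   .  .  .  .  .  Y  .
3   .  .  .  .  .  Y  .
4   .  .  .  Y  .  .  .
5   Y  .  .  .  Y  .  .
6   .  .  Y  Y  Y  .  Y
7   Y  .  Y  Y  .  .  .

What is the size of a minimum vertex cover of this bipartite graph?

The 5 edges 1–F, 4–D, 5–A, 6–E, 7–C form a matching, so any vertex cover needs at least 5 vertices (one per matched edge).
Conversely {4, 5, 6, 7, F} meets every edge and has exactly 5 vertices, so 5 is optimal.

5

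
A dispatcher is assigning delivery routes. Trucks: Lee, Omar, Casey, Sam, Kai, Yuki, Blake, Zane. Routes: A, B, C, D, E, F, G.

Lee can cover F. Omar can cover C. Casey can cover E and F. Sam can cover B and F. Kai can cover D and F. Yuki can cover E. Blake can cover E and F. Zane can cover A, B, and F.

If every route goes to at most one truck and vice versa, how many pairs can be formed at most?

6

For example, pair Lee→F, Omar→C, Casey→E, Sam→B, Kai→D, Zane→A.
The set {Lee, Casey, Yuki, Blake} has only 2 neighbours ({E, F}), so by Hall's theorem at most 6 of the 8 trucks can be matched.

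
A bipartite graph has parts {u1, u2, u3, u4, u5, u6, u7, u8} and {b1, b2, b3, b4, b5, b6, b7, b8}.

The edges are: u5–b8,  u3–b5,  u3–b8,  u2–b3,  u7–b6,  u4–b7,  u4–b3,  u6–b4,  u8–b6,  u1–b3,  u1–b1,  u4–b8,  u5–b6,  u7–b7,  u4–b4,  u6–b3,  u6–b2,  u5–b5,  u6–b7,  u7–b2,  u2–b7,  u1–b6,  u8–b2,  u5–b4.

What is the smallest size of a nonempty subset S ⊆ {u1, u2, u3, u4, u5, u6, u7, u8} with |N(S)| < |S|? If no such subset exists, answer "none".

none

A matching saturating every left vertex exists, for instance u1→b1, u2→b3, u3→b5, u4→b8, u5→b4, u6→b2, u7→b7, u8→b6.
By Hall's marriage theorem, this means |N(S)| ≥ |S| for every subset S, so no violating subset exists.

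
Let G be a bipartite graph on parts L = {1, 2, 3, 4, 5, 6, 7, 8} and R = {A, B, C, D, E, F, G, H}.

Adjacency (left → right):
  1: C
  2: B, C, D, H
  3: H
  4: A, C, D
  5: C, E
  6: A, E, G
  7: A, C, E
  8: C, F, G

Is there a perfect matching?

Yes

For example, pair 1–C, 2–B, 3–H, 4–D, 5–E, 6–G, 7–A, 8–F.
Every left vertex is matched, so this is a perfect matching.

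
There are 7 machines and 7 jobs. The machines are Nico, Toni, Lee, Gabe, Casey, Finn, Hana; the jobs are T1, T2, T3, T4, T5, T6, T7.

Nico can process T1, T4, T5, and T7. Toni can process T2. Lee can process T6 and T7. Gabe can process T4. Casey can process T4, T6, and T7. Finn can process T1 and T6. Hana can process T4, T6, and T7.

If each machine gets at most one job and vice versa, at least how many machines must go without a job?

One maximum matching: Nico-T5, Toni-T2, Lee-T6, Gabe-T4, Casey-T7, Finn-T1.
The set {Lee, Gabe, Casey, Hana} has only 3 neighbours ({T4, T6, T7}), so by Hall's theorem at most 6 of the 7 machines can be matched.
That matches 6 of the 7, leaving 1 unmatched; no matching can do better.

1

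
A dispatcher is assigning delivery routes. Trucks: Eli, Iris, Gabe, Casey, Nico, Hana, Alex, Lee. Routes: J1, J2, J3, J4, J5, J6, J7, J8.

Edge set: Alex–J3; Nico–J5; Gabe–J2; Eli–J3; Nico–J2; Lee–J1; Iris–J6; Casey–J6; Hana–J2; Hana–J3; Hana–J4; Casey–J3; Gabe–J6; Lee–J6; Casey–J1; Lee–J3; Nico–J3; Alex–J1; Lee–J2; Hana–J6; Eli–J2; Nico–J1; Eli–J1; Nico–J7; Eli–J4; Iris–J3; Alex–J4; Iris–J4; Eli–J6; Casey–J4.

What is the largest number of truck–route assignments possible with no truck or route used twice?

6

A valid assignment of size 6: Eli-J4, Iris-J6, Gabe-J2, Casey-J1, Nico-J7, Hana-J3.
The set {Eli, Iris, Gabe, Casey, Hana, Alex, Lee} has only 5 neighbours ({J1, J2, J3, J4, J6}), so by Hall's theorem at most 6 of the 8 trucks can be matched.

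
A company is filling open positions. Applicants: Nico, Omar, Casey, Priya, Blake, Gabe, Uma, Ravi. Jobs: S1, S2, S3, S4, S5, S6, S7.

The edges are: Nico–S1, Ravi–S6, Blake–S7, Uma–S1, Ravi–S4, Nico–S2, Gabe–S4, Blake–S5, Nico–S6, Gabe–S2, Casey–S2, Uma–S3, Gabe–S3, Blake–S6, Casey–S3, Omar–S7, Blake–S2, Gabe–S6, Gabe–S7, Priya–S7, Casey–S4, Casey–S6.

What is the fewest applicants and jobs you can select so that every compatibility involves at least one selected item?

A maximum matching has 7 edges (e.g. Nico–S1, Omar–S7, Casey–S2, Blake–S5, Gabe–S6, Uma–S3, Ravi–S4).
By König's theorem the minimum vertex cover has the same size. One such cover is {Nico, Casey, Blake, Gabe, Uma, Ravi, S7}.

7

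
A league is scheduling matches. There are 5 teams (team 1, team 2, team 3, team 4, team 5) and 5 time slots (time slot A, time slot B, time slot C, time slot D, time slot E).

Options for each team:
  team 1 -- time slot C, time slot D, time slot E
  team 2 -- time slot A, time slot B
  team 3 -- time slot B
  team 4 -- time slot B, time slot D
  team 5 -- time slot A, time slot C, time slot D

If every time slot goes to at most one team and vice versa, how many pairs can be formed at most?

5

A valid assignment of size 5: team 1–time slot E, team 2–time slot A, team 3–time slot B, team 4–time slot D, team 5–time slot C.
All 5 teams are matched, so no larger matching exists.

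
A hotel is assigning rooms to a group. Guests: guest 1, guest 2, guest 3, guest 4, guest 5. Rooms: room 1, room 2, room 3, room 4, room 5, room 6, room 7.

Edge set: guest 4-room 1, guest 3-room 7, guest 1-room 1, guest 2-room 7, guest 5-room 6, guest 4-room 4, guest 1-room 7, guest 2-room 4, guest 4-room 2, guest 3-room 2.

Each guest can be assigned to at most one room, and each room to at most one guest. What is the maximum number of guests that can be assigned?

5

A valid assignment of size 5: guest 1-room 1, guest 2-room 7, guest 3-room 2, guest 4-room 4, guest 5-room 6.
All 5 guests are matched, so no larger matching exists.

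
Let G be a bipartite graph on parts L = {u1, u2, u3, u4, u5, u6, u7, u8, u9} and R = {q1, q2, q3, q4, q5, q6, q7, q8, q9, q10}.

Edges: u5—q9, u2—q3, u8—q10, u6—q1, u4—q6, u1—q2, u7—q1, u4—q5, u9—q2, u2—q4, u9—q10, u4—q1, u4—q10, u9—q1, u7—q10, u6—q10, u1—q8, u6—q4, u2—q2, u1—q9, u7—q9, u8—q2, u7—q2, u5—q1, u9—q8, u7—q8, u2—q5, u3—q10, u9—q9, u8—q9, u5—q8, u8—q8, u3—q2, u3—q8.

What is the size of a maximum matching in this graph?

8

For example, pair u1–q2, u2–q5, u3–q10, u4–q6, u5–q1, u6–q4, u7–q9, u8–q8.
The set {u1, u3, u5, u7, u8, u9} has only 5 neighbours ({q1, q10, q2, q8, q9}), so by Hall's theorem at most 8 of the 9 left vertices can be matched.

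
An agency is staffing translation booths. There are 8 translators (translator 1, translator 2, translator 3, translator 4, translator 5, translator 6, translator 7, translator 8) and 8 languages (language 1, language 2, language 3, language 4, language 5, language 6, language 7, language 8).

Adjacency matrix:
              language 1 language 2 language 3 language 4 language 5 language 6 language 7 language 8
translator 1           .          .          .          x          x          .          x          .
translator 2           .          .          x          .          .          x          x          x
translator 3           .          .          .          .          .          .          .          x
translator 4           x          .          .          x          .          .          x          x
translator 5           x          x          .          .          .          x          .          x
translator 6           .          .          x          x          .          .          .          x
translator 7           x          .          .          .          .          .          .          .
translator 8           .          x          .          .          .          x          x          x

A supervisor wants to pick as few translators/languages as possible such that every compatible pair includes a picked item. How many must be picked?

A maximum matching has 8 edges (e.g. translator 1–language 5, translator 2–language 6, translator 3–language 8, translator 4–language 4, translator 5–language 2, translator 6–language 3, translator 7–language 1, translator 8–language 7).
By König's theorem the minimum vertex cover has the same size. One such cover is {translator 1, translator 2, translator 3, translator 4, translator 5, translator 6, translator 7, translator 8}.

8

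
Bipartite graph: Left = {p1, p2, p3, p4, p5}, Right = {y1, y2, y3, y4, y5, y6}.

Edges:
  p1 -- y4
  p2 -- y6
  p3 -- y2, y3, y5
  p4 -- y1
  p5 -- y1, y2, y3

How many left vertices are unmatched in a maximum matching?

One maximum matching: p1→y4, p2→y6, p3→y2, p4→y1, p5→y3.
This saturates every left vertex, so 5 is the maximum.
That matches 5 of the 5, leaving 0 unmatched; no matching can do better.

0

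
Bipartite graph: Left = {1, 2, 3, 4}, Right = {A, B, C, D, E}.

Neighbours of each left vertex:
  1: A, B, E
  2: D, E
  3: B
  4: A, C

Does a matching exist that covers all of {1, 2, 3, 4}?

Yes

One maximum matching: 1-E, 2-D, 3-B, 4-C.
Every left vertex is matched, so this matching saturates all of them.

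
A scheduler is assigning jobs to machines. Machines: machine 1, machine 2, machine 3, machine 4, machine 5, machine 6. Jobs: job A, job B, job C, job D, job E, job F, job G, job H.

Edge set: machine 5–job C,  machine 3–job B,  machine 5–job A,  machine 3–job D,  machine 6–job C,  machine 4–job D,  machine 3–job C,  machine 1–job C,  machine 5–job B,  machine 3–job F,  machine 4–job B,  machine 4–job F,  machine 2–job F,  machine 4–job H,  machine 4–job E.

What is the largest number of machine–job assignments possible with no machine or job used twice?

For example, pair machine 1-job C, machine 2-job F, machine 3-job B, machine 4-job D, machine 5-job A.
The set {machine 1, machine 6} has only 1 neighbour ({job C}), so by Hall's theorem at most 5 of the 6 machines can be matched.

5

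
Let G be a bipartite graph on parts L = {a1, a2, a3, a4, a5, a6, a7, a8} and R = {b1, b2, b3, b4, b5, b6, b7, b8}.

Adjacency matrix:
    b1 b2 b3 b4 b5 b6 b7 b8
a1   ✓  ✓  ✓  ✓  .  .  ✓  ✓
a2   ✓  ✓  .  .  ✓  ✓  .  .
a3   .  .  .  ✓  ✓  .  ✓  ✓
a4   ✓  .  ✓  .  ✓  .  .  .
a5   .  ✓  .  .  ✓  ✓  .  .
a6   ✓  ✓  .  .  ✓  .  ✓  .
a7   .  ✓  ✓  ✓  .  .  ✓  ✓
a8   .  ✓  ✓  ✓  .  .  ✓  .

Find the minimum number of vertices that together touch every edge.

8

The 8 edges a1–b1, a2–b2, a3–b4, a4–b5, a5–b6, a6–b7, a7–b8, a8–b3 form a matching, so any vertex cover needs at least 8 vertices (one per matched edge).
Conversely {a1, a2, a3, a4, a5, a6, a7, a8} meets every edge and has exactly 8 vertices, so 8 is optimal.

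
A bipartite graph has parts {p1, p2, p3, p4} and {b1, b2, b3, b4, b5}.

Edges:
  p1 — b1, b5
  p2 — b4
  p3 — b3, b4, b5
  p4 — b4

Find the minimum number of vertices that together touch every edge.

The 3 edges p1–b5, p2–b4, p3–b3 form a matching, so any vertex cover needs at least 3 vertices (one per matched edge).
Conversely {p1, p3, b4} meets every edge and has exactly 3 vertices, so 3 is optimal.

3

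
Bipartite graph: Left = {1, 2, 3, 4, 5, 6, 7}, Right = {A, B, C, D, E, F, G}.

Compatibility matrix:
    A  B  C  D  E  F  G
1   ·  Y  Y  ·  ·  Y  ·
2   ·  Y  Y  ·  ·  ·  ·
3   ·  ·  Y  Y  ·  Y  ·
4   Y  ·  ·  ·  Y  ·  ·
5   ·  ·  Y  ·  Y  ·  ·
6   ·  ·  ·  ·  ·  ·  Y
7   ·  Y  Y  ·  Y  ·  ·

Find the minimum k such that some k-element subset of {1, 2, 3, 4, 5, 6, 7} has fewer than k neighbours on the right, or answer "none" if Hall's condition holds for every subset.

A matching saturating every left vertex exists, for instance 1→F, 2→C, 3→D, 4→A, 5→E, 6→G, 7→B.
By Hall's marriage theorem, this means |N(S)| ≥ |S| for every subset S, so no violating subset exists.

none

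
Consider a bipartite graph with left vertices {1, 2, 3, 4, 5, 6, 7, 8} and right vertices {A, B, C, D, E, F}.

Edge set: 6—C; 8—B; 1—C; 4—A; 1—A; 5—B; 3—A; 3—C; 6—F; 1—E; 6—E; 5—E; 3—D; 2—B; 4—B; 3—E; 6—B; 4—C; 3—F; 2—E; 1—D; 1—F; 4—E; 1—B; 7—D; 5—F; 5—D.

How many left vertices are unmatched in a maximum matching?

2

One maximum matching: 1→A, 2→E, 3→F, 4→C, 5→D, 6→B.
The set {1, 2, 3, 4, 5, 6, 7, 8} has only 6 neighbours ({A, B, C, D, E, F}), so by Hall's theorem at most 6 of the 8 left vertices can be matched.
That matches 6 of the 8, leaving 2 unmatched; no matching can do better.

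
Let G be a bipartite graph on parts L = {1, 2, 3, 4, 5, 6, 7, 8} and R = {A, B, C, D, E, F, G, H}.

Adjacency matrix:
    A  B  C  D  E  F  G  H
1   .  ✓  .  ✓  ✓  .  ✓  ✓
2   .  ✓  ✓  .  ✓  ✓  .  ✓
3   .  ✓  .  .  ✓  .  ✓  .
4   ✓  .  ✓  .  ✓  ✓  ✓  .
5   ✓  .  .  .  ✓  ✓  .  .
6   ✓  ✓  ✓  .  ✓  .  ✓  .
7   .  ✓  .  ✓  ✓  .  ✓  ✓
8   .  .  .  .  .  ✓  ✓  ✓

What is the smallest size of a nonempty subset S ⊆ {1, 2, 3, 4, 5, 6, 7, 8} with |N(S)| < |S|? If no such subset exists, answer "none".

none

A matching saturating every left vertex exists, for instance 1→D, 2→C, 3→B, 4→G, 5→E, 6→A, 7→H, 8→F.
By Hall's marriage theorem, this means |N(S)| ≥ |S| for every subset S, so no violating subset exists.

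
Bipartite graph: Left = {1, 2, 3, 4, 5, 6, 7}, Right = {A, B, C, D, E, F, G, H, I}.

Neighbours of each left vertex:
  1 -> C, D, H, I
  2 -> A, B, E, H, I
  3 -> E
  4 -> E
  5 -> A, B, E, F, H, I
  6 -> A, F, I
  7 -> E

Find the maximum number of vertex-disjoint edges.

5

For example, pair 1→C, 2→H, 3→E, 5→A, 6→I.
The set {3, 4, 7} has only 1 neighbour ({E}), so by Hall's theorem at most 5 of the 7 left vertices can be matched.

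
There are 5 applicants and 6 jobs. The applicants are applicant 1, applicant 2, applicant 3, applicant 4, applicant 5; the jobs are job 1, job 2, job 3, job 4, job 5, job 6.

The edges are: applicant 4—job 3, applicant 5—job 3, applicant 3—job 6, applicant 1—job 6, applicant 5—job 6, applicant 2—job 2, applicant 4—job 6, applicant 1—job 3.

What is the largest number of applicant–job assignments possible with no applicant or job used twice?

For example, pair applicant 1–job 3, applicant 2–job 2, applicant 3–job 6.
The set {applicant 1, applicant 3, applicant 4, applicant 5} has only 2 neighbours ({job 3, job 6}), so by Hall's theorem at most 3 of the 5 applicants can be matched.

3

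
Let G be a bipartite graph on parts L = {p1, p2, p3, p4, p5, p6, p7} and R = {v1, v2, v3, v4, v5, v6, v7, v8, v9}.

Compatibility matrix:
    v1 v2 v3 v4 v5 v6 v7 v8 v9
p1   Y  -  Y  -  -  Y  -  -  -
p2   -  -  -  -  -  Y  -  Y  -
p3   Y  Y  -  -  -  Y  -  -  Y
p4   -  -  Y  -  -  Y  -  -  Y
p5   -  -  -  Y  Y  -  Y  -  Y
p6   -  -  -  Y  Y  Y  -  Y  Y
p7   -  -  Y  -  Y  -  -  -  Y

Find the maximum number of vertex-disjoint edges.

One maximum matching: p1-v1, p2-v8, p3-v2, p4-v6, p5-v7, p6-v5, p7-v3.
This saturates every left vertex, so 7 is the maximum.

7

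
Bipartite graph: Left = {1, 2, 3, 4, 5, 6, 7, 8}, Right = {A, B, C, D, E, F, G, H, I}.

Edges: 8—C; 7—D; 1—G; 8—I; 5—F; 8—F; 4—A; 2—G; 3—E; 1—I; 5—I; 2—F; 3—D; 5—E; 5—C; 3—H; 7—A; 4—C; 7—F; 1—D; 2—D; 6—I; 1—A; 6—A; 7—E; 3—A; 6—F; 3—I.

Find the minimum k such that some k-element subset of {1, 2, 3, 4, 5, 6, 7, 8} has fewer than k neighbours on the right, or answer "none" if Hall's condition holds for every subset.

none

A matching saturating every left vertex exists, for instance 1→G, 2→D, 3→H, 4→A, 5→C, 6→I, 7→E, 8→F.
By Hall's marriage theorem, this means |N(S)| ≥ |S| for every subset S, so no violating subset exists.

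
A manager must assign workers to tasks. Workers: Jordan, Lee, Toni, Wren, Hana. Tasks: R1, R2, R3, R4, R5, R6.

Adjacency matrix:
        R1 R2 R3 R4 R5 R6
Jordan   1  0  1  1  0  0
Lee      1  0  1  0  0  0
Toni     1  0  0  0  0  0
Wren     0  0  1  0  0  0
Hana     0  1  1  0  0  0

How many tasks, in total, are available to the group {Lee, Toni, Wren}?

The union of neighbours of {Lee, Toni, Wren} is {R1, R3}, which has 2 elements.
Since |N(S)| = 2 < |S| = 3, Hall's condition fails for this subset.

2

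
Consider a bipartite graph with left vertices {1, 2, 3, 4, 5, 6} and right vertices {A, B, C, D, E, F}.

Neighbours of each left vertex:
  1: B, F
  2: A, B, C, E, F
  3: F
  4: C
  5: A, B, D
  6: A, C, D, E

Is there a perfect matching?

Yes

For example, pair 1→B, 2→A, 3→F, 4→C, 5→D, 6→E.
All 6 left vertices are covered.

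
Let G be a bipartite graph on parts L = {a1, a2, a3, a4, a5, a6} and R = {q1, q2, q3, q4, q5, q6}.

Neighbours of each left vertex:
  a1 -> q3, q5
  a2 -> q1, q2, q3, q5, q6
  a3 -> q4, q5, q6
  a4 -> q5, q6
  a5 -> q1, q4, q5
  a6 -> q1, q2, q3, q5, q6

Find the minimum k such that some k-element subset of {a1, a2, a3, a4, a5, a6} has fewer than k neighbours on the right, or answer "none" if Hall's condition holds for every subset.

none

A matching saturating every left vertex exists, for instance a1→q3, a2→q2, a3→q4, a4→q5, a5→q1, a6→q6.
By Hall's marriage theorem, this means |N(S)| ≥ |S| for every subset S, so no violating subset exists.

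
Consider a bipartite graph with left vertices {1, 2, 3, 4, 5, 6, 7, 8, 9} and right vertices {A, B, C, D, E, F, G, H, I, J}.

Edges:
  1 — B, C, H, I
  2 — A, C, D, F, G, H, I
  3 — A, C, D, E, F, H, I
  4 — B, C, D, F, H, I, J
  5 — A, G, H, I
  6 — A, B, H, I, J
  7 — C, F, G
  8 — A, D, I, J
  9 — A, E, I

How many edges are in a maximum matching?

For example, pair 1-C, 2-G, 3-E, 4-B, 5-H, 6-A, 7-F, 8-J, 9-I.
This saturates every left vertex, so 9 is the maximum.

9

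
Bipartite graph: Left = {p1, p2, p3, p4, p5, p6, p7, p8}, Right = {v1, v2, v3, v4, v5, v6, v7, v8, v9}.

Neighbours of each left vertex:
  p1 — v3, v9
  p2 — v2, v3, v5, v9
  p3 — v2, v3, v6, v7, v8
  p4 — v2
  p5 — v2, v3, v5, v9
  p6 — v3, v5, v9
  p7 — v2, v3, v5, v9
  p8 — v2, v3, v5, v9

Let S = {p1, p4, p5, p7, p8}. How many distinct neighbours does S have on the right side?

4

The union of neighbours of {p1, p4, p5, p7, p8} is {v2, v3, v5, v9}, which has 4 elements.
Since |N(S)| = 4 < |S| = 5, Hall's condition fails for this subset.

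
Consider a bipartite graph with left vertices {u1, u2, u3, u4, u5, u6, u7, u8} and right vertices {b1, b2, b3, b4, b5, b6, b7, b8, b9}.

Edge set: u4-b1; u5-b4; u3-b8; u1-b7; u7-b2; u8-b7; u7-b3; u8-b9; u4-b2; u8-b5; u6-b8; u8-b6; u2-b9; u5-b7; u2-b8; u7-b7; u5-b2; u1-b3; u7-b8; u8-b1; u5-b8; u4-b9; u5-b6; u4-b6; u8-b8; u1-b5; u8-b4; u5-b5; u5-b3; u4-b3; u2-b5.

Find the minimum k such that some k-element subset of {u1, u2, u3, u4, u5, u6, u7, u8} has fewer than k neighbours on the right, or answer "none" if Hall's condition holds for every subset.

2

Take S = {u3, u6}. Its neighbourhood is {b8}, so |N(S)| = 1 < |S| = 2.
No single vertex violates Hall's condition since each has at least one neighbour, so 2 is the minimum.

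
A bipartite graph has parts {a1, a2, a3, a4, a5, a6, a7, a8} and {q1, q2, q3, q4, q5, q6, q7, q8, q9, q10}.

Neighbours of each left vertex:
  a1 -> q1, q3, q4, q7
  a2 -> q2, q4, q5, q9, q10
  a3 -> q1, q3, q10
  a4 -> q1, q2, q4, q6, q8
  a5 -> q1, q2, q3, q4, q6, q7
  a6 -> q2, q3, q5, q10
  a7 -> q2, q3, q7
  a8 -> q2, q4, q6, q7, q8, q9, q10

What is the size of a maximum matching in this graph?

8

A valid assignment of size 8: a1-q3, a2-q4, a3-q10, a4-q6, a5-q7, a6-q5, a7-q2, a8-q9.
This saturates every left vertex, so 8 is the maximum.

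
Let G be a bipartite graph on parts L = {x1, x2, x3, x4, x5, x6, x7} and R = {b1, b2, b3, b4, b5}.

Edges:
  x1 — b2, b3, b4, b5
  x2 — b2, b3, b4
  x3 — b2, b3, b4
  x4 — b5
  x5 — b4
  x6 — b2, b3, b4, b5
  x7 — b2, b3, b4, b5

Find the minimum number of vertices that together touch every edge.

4

The 4 edges x1–b2, x2–b4, x3–b3, x4–b5 form a matching, so any vertex cover needs at least 4 vertices (one per matched edge).
Conversely {b2, b3, b4, b5} meets every edge and has exactly 4 vertices, so 4 is optimal.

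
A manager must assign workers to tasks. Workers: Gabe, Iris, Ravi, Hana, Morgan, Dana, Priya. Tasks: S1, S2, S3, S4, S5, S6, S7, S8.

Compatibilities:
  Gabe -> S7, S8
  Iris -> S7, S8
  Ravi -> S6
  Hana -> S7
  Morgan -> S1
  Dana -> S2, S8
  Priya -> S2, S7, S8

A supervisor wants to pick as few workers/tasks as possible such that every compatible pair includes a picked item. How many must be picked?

The 5 edges Gabe–S7, Iris–S8, Ravi–S6, Morgan–S1, Dana–S2 form a matching, so any vertex cover needs at least 5 vertices (one per matched edge).
Conversely {Ravi, Morgan, S2, S7, S8} meets every edge and has exactly 5 vertices, so 5 is optimal.

5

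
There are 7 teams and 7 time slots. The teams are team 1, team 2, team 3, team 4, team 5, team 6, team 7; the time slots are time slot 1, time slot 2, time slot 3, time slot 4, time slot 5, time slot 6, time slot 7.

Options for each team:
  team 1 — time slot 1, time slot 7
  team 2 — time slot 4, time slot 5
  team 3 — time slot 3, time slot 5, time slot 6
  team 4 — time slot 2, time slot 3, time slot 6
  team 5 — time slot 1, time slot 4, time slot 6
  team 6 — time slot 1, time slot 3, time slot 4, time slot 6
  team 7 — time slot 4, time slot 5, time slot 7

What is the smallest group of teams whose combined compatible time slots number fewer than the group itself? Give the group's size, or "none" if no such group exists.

none

A matching saturating every team exists, for instance team 1→time slot 7, team 2→time slot 5, team 3→time slot 6, team 4→time slot 2, team 5→time slot 1, team 6→time slot 3, team 7→time slot 4.
By Hall's marriage theorem, this means |N(S)| ≥ |S| for every subset S, so no violating subset exists.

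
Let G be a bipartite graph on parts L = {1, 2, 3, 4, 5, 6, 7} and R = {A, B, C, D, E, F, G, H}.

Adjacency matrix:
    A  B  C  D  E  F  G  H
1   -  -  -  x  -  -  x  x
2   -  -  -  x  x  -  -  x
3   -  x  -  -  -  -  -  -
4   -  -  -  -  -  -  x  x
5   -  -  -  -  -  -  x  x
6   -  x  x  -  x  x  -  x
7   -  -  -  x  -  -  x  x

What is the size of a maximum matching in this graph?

6

A valid assignment of size 6: 1→D, 2→E, 3→B, 4→H, 5→G, 6→F.
The set {1, 4, 5, 7} has only 3 neighbours ({D, G, H}), so by Hall's theorem at most 6 of the 7 left vertices can be matched.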